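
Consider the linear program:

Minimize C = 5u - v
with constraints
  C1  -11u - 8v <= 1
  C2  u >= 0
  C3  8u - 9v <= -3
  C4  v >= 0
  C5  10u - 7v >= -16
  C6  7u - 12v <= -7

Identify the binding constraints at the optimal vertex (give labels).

Vertices and C = 5u - v:
  (0, 16/7) → C = -16/7
  (0, 7/12) → C = -7/12
  (9/11, 35/33) → C = 100/33
The feasible region is unbounded (it extends along (7, 10), (9, 8)), but C strictly increases along every unbounded feasible direction, so there is no improving ray and the minimum is attained at a vertex.

The minimum is at (0, 16/7). Substituting into each constraint, equality holds for C2 and C5; the remaining constraints have slack.

C2 and C5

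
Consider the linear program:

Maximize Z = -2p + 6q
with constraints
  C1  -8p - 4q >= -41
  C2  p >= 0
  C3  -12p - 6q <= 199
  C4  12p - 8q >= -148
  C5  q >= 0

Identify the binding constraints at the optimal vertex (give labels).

C1 and C2

Extreme points and Z = -2p + 6q:
  (0, 41/4) → Z = 123/2
  (41/8, 0) → Z = -41/4
  (0, 0) → Z = 0

The maximum is at (0, 41/4). Substituting into each constraint, equality holds for C1 and C2; the remaining constraints have slack.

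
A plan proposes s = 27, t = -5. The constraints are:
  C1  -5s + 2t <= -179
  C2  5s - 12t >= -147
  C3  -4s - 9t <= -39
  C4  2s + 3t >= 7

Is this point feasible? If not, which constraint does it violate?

not feasible — violates C1

Constraint C1: -5s + 2t = -145, which is not ≤ -179. All other constraints are satisfied.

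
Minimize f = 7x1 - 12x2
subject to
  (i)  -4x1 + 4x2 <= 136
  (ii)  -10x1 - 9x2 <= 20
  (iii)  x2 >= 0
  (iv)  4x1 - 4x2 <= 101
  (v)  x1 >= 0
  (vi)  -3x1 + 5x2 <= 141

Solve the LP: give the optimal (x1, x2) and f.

x1 = 1069/8, x2 = 867/8, minimum f = -2921/8

Feasible corners and f = 7x1 - 12x2:
  (101/4, 0) → f = 707/4
  (0, 0) → f = 0
  (1069/8, 867/8) → f = -2921/8
  (0, 141/5) → f = -1692/5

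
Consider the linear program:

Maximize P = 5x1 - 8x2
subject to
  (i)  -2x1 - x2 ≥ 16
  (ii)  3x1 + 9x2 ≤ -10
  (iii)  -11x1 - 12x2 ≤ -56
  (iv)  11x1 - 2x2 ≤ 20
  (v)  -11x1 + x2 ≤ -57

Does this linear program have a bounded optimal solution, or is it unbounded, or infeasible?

The boundaries 11x1 - 2x2 = 20 and -11x1 + x2 = -57 meet at (94/11, 37), but that point violates -2x1 - x2 ≥ 16. Every candidate vertex is excluded by some other constraint, so the feasible region is empty.

infeasible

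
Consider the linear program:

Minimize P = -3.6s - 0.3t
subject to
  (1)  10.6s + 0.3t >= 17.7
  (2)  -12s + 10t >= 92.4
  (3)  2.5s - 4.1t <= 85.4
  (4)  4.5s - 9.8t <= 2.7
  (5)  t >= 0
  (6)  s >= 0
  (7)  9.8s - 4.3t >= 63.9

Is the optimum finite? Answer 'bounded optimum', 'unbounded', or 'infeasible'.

unbounded

From the feasible point (6477/290, 5226/145), moving in the direction (4.3, 9.8) keeps every constraint satisfied while P decreases without bound.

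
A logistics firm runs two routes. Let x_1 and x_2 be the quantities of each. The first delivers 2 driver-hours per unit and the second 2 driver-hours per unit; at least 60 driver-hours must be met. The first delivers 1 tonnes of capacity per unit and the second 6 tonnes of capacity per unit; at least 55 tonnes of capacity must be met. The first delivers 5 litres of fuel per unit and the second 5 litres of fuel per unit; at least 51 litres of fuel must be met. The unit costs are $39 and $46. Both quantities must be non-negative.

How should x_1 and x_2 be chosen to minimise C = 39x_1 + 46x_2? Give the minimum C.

x_1 = 25, x_2 = 5, minimum C = 1205

Extreme points and C = 39x_1 + 46x_2:
  (0, 30) → C = 1380
  (55, 0) → C = 2145
  (25, 5) → C = 1205
The feasible region is unbounded (it extends along (0, 1), (1, 0)), but C strictly increases along every unbounded feasible direction, so there is no improving ray and the minimum is attained at a vertex.

At the optimal vertex, 2x_1 + 2x_2 = 60 and x_1 + 6x_2 = 55.
Solving simultaneously gives x_1 = 25, x_2 = 5.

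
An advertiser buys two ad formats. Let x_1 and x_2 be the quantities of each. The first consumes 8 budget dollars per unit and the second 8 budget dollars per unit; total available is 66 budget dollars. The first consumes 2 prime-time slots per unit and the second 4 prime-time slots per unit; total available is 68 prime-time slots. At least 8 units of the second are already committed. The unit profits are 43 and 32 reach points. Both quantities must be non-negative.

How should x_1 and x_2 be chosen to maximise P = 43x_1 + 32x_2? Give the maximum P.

Vertices and P = 43x_1 + 32x_2:
  (0, 33/4) → P = 264
  (0, 8) → P = 256
  (1/4, 8) → P = 1067/4

The optimum lies where 8x_1 + 8x_2 = 66 and x_2 = 8.
Solving simultaneously gives x_1 = 1/4, x_2 = 8.

x_1 = 1/4, x_2 = 8, maximum P = 1067/4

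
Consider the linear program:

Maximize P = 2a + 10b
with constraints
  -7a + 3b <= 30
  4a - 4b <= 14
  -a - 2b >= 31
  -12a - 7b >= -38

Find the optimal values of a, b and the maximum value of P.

Corner points and P = 2a + 10b:
  (-81/8, -109/8) → P = -313/2
  (-9, -11) → P = -128
  (-8, -23/2) → P = -131

The optimum lies where -7a + 3b = 30 and -a - 2b = 31.
Solving simultaneously gives a = -9, b = -11.

a = -9, b = -11, maximum P = -128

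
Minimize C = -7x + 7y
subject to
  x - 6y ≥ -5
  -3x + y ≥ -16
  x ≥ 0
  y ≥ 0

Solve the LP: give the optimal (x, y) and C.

Corner points and C = -7x + 7y:
  (101/17, 31/17) → C = -490/17
  (0, 5/6) → C = 35/6
  (16/3, 0) → C = -112/3
  (0, 0) → C = 0

The binding constraints are -3x + y = -16 and y = 0.
Solving simultaneously gives x = 16/3, y = 0.

x = 16/3, y = 0, minimum C = -112/3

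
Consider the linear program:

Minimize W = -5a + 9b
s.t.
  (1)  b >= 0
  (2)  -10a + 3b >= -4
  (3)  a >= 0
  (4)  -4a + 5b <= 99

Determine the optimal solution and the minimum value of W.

Corner points and W = -5a + 9b:
  (2/5, 0) → W = -2
  (0, 0) → W = 0
  (317/38, 503/19) → W = 7469/38
  (0, 99/5) → W = 891/5

The optimum lies where b = 0 and -10a + 3b = -4.
Solving simultaneously gives a = 2/5, b = 0.

a = 2/5, b = 0, minimum W = -2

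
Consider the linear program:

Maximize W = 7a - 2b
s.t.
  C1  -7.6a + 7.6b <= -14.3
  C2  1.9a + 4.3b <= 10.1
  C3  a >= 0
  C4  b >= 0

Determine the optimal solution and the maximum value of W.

Feasible corners and W = 7a - 2b:
  (13825/4712, 261/248) → W = 86857/4712
  (143/76, 0) → W = 1001/76
  (101/19, 0) → W = 707/19

The optimum lies where 1.9a + 4.3b = 10.1 and b = 0.
Solving simultaneously gives a = 101/19, b = 0.

a = 101/19, b = 0, maximum W = 707/19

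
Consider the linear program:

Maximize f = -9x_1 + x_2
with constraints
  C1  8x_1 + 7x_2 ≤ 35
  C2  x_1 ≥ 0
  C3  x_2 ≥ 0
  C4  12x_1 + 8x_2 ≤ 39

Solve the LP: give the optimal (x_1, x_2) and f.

Extreme points and f = -9x_1 + x_2:
  (0, 0) → f = 0
  (0, 39/8) → f = 39/8
  (13/4, 0) → f = -117/4

x_1 = 0, x_2 = 39/8, maximum f = 39/8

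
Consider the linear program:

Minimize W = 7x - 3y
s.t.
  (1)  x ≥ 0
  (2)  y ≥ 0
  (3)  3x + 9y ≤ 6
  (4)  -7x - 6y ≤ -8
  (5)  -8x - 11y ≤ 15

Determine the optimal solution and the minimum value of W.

x = 4/5, y = 2/5, minimum W = 22/5

Feasible corners and W = 7x - 3y:
  (2, 0) → W = 14
  (8/7, 0) → W = 8
  (4/5, 2/5) → W = 22/5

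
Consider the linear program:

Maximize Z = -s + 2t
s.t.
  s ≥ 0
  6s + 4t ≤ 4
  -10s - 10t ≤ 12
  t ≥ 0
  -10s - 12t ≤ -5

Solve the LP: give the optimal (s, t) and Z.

Feasible corners and Z = -s + 2t:
  (0, 1) → Z = 2
  (0, 5/12) → Z = 5/6
  (2/3, 0) → Z = -2/3
  (1/2, 0) → Z = -1/2

s = 0, t = 1, maximum Z = 2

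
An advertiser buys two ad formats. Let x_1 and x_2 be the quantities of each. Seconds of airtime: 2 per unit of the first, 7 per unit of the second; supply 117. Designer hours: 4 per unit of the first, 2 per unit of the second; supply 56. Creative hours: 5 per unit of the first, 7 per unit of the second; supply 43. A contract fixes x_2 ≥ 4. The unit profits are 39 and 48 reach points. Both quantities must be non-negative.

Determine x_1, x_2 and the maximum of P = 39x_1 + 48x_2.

x_1 = 3, x_2 = 4, maximum P = 309

Feasible corners and P = 39x_1 + 48x_2:
  (0, 43/7) → P = 2064/7
  (0, 4) → P = 192
  (3, 4) → P = 309

The optimum lies where 5x_1 + 7x_2 = 43 and x_2 = 4.
Solving simultaneously gives x_1 = 3, x_2 = 4.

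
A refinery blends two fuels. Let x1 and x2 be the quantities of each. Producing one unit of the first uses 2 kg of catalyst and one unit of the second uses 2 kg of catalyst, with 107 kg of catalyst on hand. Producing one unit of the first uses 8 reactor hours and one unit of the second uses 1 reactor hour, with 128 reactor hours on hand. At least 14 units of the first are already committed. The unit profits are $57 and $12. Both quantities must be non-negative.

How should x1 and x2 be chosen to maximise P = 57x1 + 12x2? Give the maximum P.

At the optimal vertex, 8x1 + x2 = 128 and x1 = 14.
Solving simultaneously gives x1 = 14, x2 = 16.

x1 = 14, x2 = 16, maximum P = 990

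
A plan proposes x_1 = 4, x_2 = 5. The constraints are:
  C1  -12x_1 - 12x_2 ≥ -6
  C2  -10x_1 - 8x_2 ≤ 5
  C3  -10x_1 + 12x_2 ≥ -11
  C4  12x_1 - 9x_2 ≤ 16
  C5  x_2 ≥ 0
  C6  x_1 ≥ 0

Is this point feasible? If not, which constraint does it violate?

Constraint C1: -12x_1 - 12x_2 = -108, which is not ≥ -6. All other constraints are satisfied.

not feasible — violates C1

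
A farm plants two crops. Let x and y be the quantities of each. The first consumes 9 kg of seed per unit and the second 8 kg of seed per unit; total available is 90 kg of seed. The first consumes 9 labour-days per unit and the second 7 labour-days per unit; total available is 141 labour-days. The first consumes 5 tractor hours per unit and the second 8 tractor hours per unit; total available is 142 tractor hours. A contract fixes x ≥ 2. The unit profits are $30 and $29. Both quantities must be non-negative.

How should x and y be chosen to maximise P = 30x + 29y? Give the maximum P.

x = 2, y = 9, maximum P = 321

Vertices and P = 30x + 29y:
  (10, 0) → P = 300
  (2, 0) → P = 60
  (2, 9) → P = 321

At the optimal vertex, 9x + 8y = 90 and x = 2.
Solving simultaneously gives x = 2, y = 9.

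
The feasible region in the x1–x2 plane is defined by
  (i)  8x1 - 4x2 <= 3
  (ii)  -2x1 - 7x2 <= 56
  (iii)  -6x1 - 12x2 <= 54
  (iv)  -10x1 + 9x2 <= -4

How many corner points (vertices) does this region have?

Intersecting each pair of boundary lines and keeping only the points that satisfy every inequality leaves:
  (-3/2, -15/4)
  (11/32, -1/16)
  (-73/29, -94/29)

3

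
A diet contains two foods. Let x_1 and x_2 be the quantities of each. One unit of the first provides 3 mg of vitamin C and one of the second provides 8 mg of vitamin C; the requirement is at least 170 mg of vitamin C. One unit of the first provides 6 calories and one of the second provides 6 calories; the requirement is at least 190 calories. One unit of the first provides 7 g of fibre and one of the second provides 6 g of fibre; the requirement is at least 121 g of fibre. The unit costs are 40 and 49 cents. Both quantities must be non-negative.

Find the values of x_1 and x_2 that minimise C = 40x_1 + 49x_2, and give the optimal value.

x_1 = 50/3, x_2 = 15, minimum C = 4205/3

Vertices and C = 40x_1 + 49x_2:
  (0, 95/3) → C = 4655/3
  (170/3, 0) → C = 6800/3
  (50/3, 15) → C = 4205/3
The feasible region is unbounded (it extends along (0, 1), (1, 0)), but C strictly increases along every unbounded feasible direction, so there is no improving ray and the minimum is attained at a vertex.

At the optimal vertex, 3x_1 + 8x_2 = 170 and 6x_1 + 6x_2 = 190.
Solving simultaneously gives x_1 = 50/3, x_2 = 15.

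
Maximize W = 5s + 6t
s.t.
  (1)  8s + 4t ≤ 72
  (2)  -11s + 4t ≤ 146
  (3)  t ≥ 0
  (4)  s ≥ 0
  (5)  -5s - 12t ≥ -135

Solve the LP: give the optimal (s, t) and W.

s = 81/19, t = 180/19, maximum W = 1485/19

Corner points and W = 5s + 6t:
  (9, 0) → W = 45
  (81/19, 180/19) → W = 1485/19
  (0, 0) → W = 0
  (0, 45/4) → W = 135/2

The binding constraints are 8s + 4t = 72 and -5s - 12t = -135.
Solving simultaneously gives s = 81/19, t = 180/19.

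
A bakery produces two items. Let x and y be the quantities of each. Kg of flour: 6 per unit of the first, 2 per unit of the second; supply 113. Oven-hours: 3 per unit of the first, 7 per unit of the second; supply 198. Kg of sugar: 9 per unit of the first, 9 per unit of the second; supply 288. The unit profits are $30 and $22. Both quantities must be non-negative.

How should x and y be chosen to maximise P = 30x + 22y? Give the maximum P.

x = 49/4, y = 79/4, maximum P = 802

Feasible corners and P = 30x + 22y:
  (0, 0) → P = 0
  (0, 198/7) → P = 4356/7
  (113/6, 0) → P = 565
  (49/4, 79/4) → P = 802
  (13/2, 51/2) → P = 756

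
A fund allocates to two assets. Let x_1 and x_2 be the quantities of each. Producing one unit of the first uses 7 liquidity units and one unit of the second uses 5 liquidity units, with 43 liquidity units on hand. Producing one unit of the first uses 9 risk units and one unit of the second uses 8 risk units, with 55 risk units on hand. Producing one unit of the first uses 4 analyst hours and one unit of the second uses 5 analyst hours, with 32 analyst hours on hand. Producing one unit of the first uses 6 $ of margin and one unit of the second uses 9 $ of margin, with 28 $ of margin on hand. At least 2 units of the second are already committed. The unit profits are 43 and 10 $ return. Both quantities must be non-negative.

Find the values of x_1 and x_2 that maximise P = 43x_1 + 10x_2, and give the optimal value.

Vertices and P = 43x_1 + 10x_2:
  (0, 28/9) → P = 280/9
  (0, 2) → P = 20
  (5/3, 2) → P = 275/3

The binding constraints are 6x_1 + 9x_2 = 28 and x_2 = 2.
Solving simultaneously gives x_1 = 5/3, x_2 = 2.

x_1 = 5/3, x_2 = 2, maximum P = 275/3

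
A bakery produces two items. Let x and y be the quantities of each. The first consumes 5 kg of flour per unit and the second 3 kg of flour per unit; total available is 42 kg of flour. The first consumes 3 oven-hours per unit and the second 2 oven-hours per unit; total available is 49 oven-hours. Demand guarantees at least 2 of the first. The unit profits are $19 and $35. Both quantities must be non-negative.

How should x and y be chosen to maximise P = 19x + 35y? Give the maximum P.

x = 2, y = 32/3, maximum P = 1234/3

Vertices and P = 19x + 35y:
  (42/5, 0) → P = 798/5
  (2, 0) → P = 38
  (2, 32/3) → P = 1234/3

The binding constraints are 5x + 3y = 42 and x = 2.
Solving simultaneously gives x = 2, y = 32/3.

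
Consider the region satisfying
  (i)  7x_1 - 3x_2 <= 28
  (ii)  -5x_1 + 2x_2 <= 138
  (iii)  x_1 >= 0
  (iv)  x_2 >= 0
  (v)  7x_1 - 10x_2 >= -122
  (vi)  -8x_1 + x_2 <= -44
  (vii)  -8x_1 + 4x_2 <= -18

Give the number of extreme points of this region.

Intersecting each pair of boundary lines and keeping only the points that satisfy every inequality leaves:
  (646/49, 150/7)
  (104/17, 84/17)
  (167/13, 551/26)
  (79/12, 26/3)

4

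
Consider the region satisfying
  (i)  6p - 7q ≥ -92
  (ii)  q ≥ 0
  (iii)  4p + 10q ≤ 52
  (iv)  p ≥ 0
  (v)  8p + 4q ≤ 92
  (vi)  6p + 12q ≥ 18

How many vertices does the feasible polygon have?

Pairwise boundary intersections that survive every other constraint:
  (23/2, 0)
  (3, 0)
  (0, 26/5)
  (89/8, 3/4)
  (0, 3/2)

5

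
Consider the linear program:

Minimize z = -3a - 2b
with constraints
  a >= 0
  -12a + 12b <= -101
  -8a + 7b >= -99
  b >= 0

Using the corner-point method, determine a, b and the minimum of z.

a = 481/12, b = 95/3, minimum z = -2203/12

Corner points and z = -3a - 2b:
  (481/12, 95/3) → z = -2203/12
  (101/12, 0) → z = -101/4
  (99/8, 0) → z = -297/8

The binding constraints are -12a + 12b = -101 and -8a + 7b = -99.
Solving simultaneously gives a = 481/12, b = 95/3.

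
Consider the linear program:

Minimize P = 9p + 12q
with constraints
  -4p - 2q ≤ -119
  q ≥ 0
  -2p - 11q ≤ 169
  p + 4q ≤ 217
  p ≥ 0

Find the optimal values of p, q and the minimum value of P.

p = 119/4, q = 0, minimum P = 1071/4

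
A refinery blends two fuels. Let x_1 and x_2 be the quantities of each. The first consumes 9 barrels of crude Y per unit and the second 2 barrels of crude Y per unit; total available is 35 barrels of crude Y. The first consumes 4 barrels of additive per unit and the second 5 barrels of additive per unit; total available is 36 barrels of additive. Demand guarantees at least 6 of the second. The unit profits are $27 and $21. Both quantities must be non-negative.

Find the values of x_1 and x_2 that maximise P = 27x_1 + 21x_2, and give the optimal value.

x_1 = 3/2, x_2 = 6, maximum P = 333/2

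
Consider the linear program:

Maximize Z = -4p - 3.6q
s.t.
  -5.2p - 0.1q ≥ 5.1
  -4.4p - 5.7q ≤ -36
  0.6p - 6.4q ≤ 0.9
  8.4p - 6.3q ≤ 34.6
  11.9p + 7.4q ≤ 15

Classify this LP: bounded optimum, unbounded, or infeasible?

unbounded

From the feasible point (-18090/3527, 36240/3527), moving in the direction (-5.7, 4.4) keeps every constraint satisfied while Z increases without bound.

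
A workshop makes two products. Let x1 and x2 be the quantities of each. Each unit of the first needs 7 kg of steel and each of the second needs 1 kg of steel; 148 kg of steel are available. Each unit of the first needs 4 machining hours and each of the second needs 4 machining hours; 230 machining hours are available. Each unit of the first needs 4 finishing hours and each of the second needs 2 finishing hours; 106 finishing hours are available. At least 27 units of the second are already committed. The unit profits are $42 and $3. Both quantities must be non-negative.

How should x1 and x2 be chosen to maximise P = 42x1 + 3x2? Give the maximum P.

Extreme points and P = 42x1 + 3x2:
  (0, 53) → P = 159
  (0, 27) → P = 81
  (13, 27) → P = 627

At the optimal vertex, 4x1 + 2x2 = 106 and x2 = 27.
Solving simultaneously gives x1 = 13, x2 = 27.

x1 = 13, x2 = 27, maximum P = 627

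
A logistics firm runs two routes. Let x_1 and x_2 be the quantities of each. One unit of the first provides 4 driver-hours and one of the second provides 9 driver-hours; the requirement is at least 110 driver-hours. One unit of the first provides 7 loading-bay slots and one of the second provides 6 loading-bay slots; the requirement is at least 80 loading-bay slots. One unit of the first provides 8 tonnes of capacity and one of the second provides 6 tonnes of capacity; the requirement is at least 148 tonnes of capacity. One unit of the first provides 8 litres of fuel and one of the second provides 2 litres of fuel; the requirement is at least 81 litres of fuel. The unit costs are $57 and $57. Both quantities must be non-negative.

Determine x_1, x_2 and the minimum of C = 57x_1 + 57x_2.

Extreme points and C = 57x_1 + 57x_2:
  (0, 81/2) → C = 4617/2
  (55/2, 0) → C = 3135/2
  (14, 6) → C = 1140
  (95/16, 67/4) → C = 20691/16
The feasible region is unbounded (it extends along (0, 1), (1, 0)), but C strictly increases along every unbounded feasible direction, so there is no improving ray and the minimum is attained at a vertex.

x_1 = 14, x_2 = 6, minimum C = 1140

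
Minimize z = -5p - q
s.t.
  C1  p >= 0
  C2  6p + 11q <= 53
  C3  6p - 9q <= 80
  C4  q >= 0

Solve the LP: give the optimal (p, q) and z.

p = 53/6, q = 0, minimum z = -265/6

Vertices and z = -5p - q:
  (0, 53/11) → z = -53/11
  (0, 0) → z = 0
  (53/6, 0) → z = -265/6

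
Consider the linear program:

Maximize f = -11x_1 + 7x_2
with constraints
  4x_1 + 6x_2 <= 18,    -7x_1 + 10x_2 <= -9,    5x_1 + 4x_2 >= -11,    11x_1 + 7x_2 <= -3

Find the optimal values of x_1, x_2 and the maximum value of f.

x_1 = -37/39, x_2 = -61/39, maximum f = -20/39

Feasible corners and f = -11x_1 + 7x_2:
  (-37/39, -61/39) → f = -20/39
  (11/53, -40/53) → f = -401/53
  (65/9, -106/9) → f = -1457/9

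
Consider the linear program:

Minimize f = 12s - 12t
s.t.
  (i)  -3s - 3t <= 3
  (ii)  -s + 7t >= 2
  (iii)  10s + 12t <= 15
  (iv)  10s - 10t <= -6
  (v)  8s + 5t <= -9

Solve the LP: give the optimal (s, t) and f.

s = -27/2, t = 25/2, minimum f = -312

Feasible corners and f = 12s - 12t:
  (-27/2, 25/2) → f = -312
  (-4/3, 1/3) → f = -20
  (-183/46, 105/23) → f = -2358/23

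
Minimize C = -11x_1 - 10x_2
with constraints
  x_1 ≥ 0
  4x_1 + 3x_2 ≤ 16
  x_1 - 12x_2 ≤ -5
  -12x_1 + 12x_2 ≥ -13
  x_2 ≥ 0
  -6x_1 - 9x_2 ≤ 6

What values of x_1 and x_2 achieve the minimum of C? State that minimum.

x_1 = 0, x_2 = 16/3, minimum C = -160/3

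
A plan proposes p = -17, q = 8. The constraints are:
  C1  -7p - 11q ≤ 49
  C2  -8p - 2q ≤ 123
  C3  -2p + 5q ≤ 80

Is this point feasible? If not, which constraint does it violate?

feasible

C1: 31 ≤ 49 ✓
C2: 120 ≤ 123 ✓
C3: 74 ≤ 80 ✓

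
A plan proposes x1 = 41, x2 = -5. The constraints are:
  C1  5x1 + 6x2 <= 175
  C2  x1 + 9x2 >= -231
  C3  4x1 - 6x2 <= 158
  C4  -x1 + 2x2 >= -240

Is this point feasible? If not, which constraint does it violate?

not feasible — violates C3

Constraint C3: 4x1 - 6x2 = 194, which is not ≤ 158. All other constraints are satisfied.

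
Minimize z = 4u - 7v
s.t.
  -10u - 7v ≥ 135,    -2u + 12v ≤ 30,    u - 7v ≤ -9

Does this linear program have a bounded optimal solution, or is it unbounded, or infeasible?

bounded optimum

Feasible corners and z = 4u - 7v:
  (-915/67, 15/67) → z = -3765/67
  (-144/11, -45/77) → z = -531/11
  (-51, -6) → z = -162
The feasible region has finitely many vertices and no improving ray; the minimum is -162 at (-51, -6).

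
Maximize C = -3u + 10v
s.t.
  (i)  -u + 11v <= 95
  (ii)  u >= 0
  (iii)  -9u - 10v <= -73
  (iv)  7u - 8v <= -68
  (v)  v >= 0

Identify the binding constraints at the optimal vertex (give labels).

Vertices and C = -3u + 10v:
  (0, 95/11) → C = 950/11
  (4/23, 199/23) → C = 86
  (0, 17/2) → C = 85

The maximum is at (0, 95/11). Substituting into each constraint, equality holds for (i) and (ii); the remaining constraints have slack.

(i) and (ii)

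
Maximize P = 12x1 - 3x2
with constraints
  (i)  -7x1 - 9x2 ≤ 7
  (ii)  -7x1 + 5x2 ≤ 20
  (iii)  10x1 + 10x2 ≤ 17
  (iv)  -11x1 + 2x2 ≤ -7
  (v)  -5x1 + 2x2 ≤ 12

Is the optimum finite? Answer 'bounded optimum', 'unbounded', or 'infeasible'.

bounded optimum

Corner points and P = 12x1 - 3x2:
  (223/20, -189/20) → P = 3243/20
  (49/113, -126/113) → P = 966/113
  (4/5, 9/10) → P = 69/10
The feasible region has finitely many vertices and no improving ray; the maximum is 3243/20 at (223/20, -189/20).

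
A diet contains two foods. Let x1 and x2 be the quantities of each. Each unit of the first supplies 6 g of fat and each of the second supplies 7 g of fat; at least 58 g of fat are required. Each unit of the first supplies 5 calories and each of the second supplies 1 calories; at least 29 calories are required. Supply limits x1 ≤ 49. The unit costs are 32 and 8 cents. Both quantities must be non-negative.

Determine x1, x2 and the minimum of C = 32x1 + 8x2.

Corner points and C = 32x1 + 8x2:
  (0, 29) → C = 232
  (29/3, 0) → C = 928/3
  (49, 0) → C = 1568
  (5, 4) → C = 192
The feasible region is unbounded (it extends along (0, 1)), but C strictly increases along every unbounded feasible direction, so there is no improving ray and the minimum is attained at a vertex.

The binding constraints are 6x1 + 7x2 = 58 and 5x1 + x2 = 29.
Solving simultaneously gives x1 = 5, x2 = 4.

x1 = 5, x2 = 4, minimum C = 192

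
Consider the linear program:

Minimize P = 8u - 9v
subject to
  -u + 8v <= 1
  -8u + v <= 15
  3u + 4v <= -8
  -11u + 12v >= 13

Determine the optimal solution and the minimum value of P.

u = -68/35, v = -19/35, minimum P = -373/35

Vertices and P = 8u - 9v:
  (-68/35, -19/35) → P = -373/35
  (-167/85, -61/85) → P = -787/85
  (-37/20, -49/80) → P = -743/80

The binding constraints are -8u + v = 15 and 3u + 4v = -8.
Solving simultaneously gives u = -68/35, v = -19/35.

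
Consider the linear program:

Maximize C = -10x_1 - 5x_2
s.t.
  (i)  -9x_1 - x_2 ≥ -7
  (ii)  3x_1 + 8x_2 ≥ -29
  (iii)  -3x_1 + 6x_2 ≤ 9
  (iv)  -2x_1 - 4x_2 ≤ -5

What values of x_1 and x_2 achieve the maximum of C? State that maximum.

Feasible corners and C = -10x_1 - 5x_2:
  (11/19, 34/19) → C = -280/19
  (23/34, 31/34) → C = -385/34
  (-1/4, 11/8) → C = -35/8

At the optimal vertex, -3x_1 + 6x_2 = 9 and -2x_1 - 4x_2 = -5.
Solving simultaneously gives x_1 = -1/4, x_2 = 11/8.

x_1 = -1/4, x_2 = 11/8, maximum C = -35/8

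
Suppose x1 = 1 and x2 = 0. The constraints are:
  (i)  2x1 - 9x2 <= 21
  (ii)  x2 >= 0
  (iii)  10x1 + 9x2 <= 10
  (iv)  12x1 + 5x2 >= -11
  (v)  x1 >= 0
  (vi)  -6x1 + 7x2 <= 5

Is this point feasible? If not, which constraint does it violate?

(i): 2 ≤ 21 ✓
(ii): 0 ≥ 0 ✓
(iii): 10 ≤ 10 ✓
(iv): 12 ≥ -11 ✓
(v): 1 ≥ 0 ✓
(vi): -6 ≤ 5 ✓

feasible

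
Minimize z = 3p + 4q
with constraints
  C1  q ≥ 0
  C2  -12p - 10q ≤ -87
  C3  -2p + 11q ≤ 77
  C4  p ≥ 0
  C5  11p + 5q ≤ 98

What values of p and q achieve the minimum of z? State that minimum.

p = 29/4, q = 0, minimum z = 87/4

Corner points and z = 3p + 4q:
  (29/4, 0) → z = 87/4
  (98/11, 0) → z = 294/11
  (187/152, 549/76) → z = 4953/152
  (693/131, 1043/131) → z = 6251/131

At the optimal vertex, q = 0 and -12p - 10q = -87.
Solving simultaneously gives p = 29/4, q = 0.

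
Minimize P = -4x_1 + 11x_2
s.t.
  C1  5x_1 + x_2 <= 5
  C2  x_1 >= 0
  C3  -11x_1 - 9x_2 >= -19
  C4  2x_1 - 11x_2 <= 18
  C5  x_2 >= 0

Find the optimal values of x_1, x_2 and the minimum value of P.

Vertices and P = -4x_1 + 11x_2:
  (13/17, 20/17) → P = 168/17
  (1, 0) → P = -4
  (0, 19/9) → P = 209/9
  (0, 0) → P = 0

x_1 = 1, x_2 = 0, minimum P = -4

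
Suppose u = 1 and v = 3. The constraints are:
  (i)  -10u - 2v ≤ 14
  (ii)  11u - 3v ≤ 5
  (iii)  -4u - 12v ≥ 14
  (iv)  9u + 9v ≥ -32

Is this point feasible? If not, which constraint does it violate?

not feasible — violates (iii)

Constraint (iii): -4u - 12v = -40, which is not ≥ 14. All other constraints are satisfied.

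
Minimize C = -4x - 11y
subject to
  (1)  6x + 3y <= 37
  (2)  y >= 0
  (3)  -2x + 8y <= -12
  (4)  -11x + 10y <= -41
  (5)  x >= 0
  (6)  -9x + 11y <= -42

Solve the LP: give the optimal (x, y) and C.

Feasible corners and C = -4x - 11y:
  (37/6, 0) → C = -74/3
  (166/27, 1/27) → C = -25
  (6, 0) → C = -24

The binding constraints are 6x + 3y = 37 and -2x + 8y = -12.
Solving simultaneously gives x = 166/27, y = 1/27.

x = 166/27, y = 1/27, minimum C = -25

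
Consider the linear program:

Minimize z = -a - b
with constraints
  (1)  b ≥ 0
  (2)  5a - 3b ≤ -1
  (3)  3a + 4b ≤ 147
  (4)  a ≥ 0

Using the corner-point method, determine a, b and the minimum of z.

Corner points and z = -a - b:
  (437/29, 738/29) → z = -1175/29
  (0, 1/3) → z = -1/3
  (0, 147/4) → z = -147/4

a = 437/29, b = 738/29, minimum z = -1175/29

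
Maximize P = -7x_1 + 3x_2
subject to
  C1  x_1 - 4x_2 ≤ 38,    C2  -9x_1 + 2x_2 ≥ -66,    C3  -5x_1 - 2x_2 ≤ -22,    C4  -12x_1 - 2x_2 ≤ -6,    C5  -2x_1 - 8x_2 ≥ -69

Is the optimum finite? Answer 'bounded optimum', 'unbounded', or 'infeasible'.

bounded optimum

Feasible corners and P = -7x_1 + 3x_2:
  (44/7, -33/7) → P = -407/7
  (333/38, 489/76) → P = -3195/76
  (19/18, 301/36) → P = 637/36
The feasible region has finitely many vertices and no improving ray; the maximum is 637/36 at (19/18, 301/36).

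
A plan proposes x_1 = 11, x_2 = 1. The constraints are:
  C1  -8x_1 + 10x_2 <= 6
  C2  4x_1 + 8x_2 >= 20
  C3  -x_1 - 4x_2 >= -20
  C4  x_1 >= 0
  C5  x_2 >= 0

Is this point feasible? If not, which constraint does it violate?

feasible

C1: -78 ≤ 6 ✓
C2: 52 ≥ 20 ✓
C3: -15 ≥ -20 ✓
C4: 11 ≥ 0 ✓
C5: 1 ≥ 0 ✓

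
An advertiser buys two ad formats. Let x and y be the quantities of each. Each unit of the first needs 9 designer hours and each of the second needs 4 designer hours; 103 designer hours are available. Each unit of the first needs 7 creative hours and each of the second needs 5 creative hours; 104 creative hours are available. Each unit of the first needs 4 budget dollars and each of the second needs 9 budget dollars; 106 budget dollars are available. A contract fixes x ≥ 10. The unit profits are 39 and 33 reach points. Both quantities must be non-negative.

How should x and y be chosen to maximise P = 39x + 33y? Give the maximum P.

Extreme points and P = 39x + 33y:
  (103/9, 0) → P = 1339/3
  (10, 0) → P = 390
  (10, 13/4) → P = 1989/4

x = 10, y = 13/4, maximum P = 1989/4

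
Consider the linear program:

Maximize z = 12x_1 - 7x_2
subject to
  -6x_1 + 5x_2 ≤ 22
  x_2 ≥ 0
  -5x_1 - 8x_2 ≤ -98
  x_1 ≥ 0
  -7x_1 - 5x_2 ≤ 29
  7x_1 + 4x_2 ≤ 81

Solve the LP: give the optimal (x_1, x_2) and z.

x_1 = 64/9, x_2 = 281/36, maximum z = 1105/36

Corner points and z = 12x_1 - 7x_2:
  (314/73, 698/73) → z = -1118/73
  (317/59, 640/59) → z = -676/59
  (64/9, 281/36) → z = 1105/36

The binding constraints are -5x_1 - 8x_2 = -98 and 7x_1 + 4x_2 = 81.
Solving simultaneously gives x_1 = 64/9, x_2 = 281/36.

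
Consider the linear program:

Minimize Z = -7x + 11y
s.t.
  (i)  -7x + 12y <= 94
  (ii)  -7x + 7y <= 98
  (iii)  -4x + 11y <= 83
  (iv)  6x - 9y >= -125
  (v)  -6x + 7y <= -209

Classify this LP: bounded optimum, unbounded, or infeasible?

unbounded

From the feasible point (-307, -293), moving in the direction (-7, -7) keeps every constraint satisfied while Z decreases without bound.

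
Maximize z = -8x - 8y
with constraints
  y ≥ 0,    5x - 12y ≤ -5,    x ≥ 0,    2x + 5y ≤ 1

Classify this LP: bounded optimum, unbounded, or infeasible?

infeasible

The boundaries y = 0 and 5x - 12y = -5 meet at (-1, 0), but that point violates x ≥ 0. Every candidate vertex is excluded by some other constraint, so the feasible region is empty.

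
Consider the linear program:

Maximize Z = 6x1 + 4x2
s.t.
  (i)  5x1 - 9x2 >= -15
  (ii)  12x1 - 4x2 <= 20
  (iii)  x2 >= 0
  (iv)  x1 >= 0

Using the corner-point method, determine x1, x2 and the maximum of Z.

Extreme points and Z = 6x1 + 4x2:
  (30/11, 35/11) → Z = 320/11
  (0, 5/3) → Z = 20/3
  (5/3, 0) → Z = 10
  (0, 0) → Z = 0

The binding constraints are 5x1 - 9x2 = -15 and 12x1 - 4x2 = 20.
Solving simultaneously gives x1 = 30/11, x2 = 35/11.

x1 = 30/11, x2 = 35/11, maximum Z = 320/11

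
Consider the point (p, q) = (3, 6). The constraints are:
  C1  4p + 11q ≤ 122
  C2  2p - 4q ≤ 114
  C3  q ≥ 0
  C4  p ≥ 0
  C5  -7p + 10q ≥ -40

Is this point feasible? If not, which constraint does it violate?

feasible

C1: 78 ≤ 122 ✓
C2: -18 ≤ 114 ✓
C3: 6 ≥ 0 ✓
C4: 3 ≥ 0 ✓
C5: 39 ≥ -40 ✓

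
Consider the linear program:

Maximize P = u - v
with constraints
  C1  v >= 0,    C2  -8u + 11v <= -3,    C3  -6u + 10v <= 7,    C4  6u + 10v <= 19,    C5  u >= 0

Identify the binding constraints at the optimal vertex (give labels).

C1 and C4

Feasible corners and P = u - v:
  (3/8, 0) → P = 3/8
  (19/6, 0) → P = 19/6
  (239/146, 67/73) → P = 105/146

The maximum is at (19/6, 0). Substituting into each constraint, equality holds for C1 and C4; the remaining constraints have slack.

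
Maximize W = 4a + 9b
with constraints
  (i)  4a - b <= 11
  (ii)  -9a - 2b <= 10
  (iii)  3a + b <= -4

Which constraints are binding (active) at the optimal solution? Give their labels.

Corner points and W = 4a + 9b:
  (12/17, -139/17) → W = -1203/17
  (1, -7) → W = -59
  (-2/3, -2) → W = -62/3

The maximum is at (-2/3, -2). Substituting into each constraint, equality holds for (ii) and (iii); the remaining constraints have slack.

(ii) and (iii)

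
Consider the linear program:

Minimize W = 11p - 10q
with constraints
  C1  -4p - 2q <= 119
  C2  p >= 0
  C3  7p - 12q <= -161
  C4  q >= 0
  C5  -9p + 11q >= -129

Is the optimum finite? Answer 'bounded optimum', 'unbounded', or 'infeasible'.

unbounded

From the feasible point (0, 161/12), moving in the direction (0, 1) keeps every constraint satisfied while W decreases without bound.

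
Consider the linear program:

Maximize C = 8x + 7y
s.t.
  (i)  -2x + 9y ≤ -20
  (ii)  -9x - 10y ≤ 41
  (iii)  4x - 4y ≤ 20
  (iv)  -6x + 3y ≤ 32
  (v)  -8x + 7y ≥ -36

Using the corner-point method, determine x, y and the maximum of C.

At the optimal vertex, -2x + 9y = -20 and -8x + 7y = -36.
Solving simultaneously gives x = 92/29, y = -44/29.

x = 92/29, y = -44/29, maximum C = 428/29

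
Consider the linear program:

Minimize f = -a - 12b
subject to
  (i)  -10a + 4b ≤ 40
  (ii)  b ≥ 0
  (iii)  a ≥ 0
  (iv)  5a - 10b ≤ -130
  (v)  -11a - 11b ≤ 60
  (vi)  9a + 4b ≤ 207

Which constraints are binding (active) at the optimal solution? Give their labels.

(i) and (vi)

Feasible corners and f = -a - 12b:
  (3/2, 55/4) → f = -333/2
  (167/19, 1215/38) → f = -7457/19
  (155/11, 441/22) → f = -2801/11

The minimum is at (167/19, 1215/38). Substituting into each constraint, equality holds for (i) and (vi); the remaining constraints have slack.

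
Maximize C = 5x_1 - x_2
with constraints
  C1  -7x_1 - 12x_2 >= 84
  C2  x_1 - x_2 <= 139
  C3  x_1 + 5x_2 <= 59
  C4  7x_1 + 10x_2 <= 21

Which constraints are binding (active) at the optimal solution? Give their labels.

Corner points and C = 5x_1 - x_2:
  (-1128/23, 497/23) → C = -6137/23
  (78, -105/2) → C = 885/2
  (83, -56) → C = 471
The feasible region is unbounded (it extends along (-5, 1), (-1, -1)), but C strictly decreases along every unbounded feasible direction, so there is no improving ray and the maximum is attained at a vertex.

The maximum is at (83, -56). Substituting into each constraint, equality holds for C2 and C4; the remaining constraints have slack.

C2 and C4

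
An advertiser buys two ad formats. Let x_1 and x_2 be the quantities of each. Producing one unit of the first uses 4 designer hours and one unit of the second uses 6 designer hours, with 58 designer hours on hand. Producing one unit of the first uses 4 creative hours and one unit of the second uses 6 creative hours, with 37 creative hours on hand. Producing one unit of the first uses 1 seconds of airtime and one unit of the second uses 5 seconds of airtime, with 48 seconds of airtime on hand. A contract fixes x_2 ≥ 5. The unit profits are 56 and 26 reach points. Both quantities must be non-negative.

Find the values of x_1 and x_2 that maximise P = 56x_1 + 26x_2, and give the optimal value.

x_1 = 7/4, x_2 = 5, maximum P = 228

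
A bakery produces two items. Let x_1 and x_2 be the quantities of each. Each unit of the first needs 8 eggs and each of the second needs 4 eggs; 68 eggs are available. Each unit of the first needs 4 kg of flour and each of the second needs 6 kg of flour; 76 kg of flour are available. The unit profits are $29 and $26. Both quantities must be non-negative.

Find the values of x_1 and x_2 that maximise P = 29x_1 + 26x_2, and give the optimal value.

Corner points and P = 29x_1 + 26x_2:
  (0, 0) → P = 0
  (0, 38/3) → P = 988/3
  (17/2, 0) → P = 493/2
  (13/4, 21/2) → P = 1469/4

x_1 = 13/4, x_2 = 21/2, maximum P = 1469/4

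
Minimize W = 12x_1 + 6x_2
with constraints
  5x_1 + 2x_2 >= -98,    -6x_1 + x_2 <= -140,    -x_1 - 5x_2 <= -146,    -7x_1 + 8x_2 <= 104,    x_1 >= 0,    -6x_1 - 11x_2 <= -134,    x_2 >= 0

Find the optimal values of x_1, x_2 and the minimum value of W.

Vertices and W = 12x_1 + 6x_2:
  (846/31, 736/31) → W = 14568/31
  (1224/41, 1604/41) → W = 24312/41
  (146, 0) → W = 1752
The feasible region is unbounded (it extends along (8, 7), (1, 0)), but W strictly increases along every unbounded feasible direction, so there is no improving ray and the minimum is attained at a vertex.

x_1 = 846/31, x_2 = 736/31, minimum W = 14568/31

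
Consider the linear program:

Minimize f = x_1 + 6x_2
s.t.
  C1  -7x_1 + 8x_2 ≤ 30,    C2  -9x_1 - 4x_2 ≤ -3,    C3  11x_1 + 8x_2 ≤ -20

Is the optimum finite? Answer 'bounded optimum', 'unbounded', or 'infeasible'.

unbounded

From the feasible point (26/7, -213/28), moving in the direction (8, -11) keeps every constraint satisfied while f decreases without bound.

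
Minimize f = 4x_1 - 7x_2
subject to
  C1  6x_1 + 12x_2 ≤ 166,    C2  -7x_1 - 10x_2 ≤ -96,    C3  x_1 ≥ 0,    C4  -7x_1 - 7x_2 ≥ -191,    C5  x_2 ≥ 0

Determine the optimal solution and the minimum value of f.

Extreme points and f = 4x_1 - 7x_2:
  (0, 83/6) → f = -581/6
  (565/21, 8/21) → f = 2204/21
  (0, 48/5) → f = -336/5
  (96/7, 0) → f = 384/7
  (191/7, 0) → f = 764/7

x_1 = 0, x_2 = 83/6, minimum f = -581/6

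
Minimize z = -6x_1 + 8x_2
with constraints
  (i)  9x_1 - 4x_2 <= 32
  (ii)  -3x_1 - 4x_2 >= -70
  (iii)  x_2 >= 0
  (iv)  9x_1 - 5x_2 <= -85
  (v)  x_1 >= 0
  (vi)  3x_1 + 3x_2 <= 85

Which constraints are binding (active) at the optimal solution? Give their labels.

(iv) and (v)

Vertices and z = -6x_1 + 8x_2:
  (10/51, 295/17) → z = 2340/17
  (0, 35/2) → z = 140
  (0, 17) → z = 136

The minimum is at (0, 17). Substituting into each constraint, equality holds for (iv) and (v); the remaining constraints have slack.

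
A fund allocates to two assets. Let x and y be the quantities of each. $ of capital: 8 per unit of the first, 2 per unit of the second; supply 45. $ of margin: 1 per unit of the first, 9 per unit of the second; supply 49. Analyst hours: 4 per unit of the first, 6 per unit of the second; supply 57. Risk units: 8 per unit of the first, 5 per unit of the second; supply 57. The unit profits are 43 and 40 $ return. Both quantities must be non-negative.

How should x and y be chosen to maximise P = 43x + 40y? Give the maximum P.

Vertices and P = 43x + 40y:
  (0, 0) → P = 0
  (0, 49/9) → P = 1960/9
  (45/8, 0) → P = 1935/8
  (37/8, 4) → P = 2871/8
  (4, 5) → P = 372

At the optimal vertex, x + 9y = 49 and 8x + 5y = 57.
Solving simultaneously gives x = 4, y = 5.

x = 4, y = 5, maximum P = 372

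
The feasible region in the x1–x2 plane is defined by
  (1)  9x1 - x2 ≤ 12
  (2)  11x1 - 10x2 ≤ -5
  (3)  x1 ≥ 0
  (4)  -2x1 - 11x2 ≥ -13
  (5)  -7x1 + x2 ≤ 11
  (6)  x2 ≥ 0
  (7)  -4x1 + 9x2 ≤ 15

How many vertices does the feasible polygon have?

Pairwise boundary intersections that survive every other constraint:
  (0, 1/2)
  (25/47, 51/47)
  (0, 13/11)

3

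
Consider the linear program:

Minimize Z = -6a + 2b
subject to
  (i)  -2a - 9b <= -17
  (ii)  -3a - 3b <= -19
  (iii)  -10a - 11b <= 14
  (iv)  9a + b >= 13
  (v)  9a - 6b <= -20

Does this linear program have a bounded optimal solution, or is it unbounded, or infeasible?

From the feasible point (5/6, 11/2), moving in the direction (6, 9) keeps every constraint satisfied while Z decreases without bound.

unbounded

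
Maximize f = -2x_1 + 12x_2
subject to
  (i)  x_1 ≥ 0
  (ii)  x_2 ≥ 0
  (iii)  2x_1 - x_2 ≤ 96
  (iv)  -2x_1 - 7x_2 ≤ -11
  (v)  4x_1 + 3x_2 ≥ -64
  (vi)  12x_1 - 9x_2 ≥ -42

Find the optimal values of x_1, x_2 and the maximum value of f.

Corner points and f = -2x_1 + 12x_2:
  (0, 11/7) → f = 132/7
  (0, 14/3) → f = 56
  (48, 0) → f = -96
  (11/2, 0) → f = -11
  (151, 206) → f = 2170

x_1 = 151, x_2 = 206, maximum f = 2170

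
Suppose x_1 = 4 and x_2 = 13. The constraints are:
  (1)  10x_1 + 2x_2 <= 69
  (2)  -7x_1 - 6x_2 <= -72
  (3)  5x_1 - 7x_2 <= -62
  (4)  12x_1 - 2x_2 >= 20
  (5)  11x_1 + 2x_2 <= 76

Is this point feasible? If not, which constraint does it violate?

(1): 66 ≤ 69 ✓
(2): -106 ≤ -72 ✓
(3): -71 ≤ -62 ✓
(4): 22 ≥ 20 ✓
(5): 70 ≤ 76 ✓

feasible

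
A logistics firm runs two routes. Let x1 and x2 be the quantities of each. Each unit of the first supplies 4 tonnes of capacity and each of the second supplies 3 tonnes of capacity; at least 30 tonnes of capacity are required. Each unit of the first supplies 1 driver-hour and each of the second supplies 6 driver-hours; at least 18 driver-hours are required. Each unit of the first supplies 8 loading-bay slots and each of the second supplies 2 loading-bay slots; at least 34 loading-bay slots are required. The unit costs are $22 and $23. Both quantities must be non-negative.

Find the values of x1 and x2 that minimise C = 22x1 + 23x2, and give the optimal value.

x1 = 6, x2 = 2, minimum C = 178

The feasible region is unbounded (it extends along (0, 1), (1, 0)), but C strictly increases along every unbounded feasible direction, so there is no improving ray and the minimum is attained at a vertex.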